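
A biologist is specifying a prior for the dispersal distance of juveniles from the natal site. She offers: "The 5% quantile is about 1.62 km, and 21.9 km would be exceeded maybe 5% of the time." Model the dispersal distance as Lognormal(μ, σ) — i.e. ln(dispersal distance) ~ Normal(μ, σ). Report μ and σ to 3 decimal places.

If T ~ Lognormal(μ,σ) then ln T ~ Normal(μ,σ), so the p-quantile of ln T is μ + z_p·σ.
ln(1.62) = 0.4824 and ln(21.9) = 3.086; z_{0.05} = -1.645, z_{0.95} = 1.645.
σ = (3.086 − 0.4824)/(1.645 − (-1.645)) = 0.792.
μ = 0.4824 − (-1.645)·0.792 = 1.784.

μ ≈ 1.784, σ ≈ 0.792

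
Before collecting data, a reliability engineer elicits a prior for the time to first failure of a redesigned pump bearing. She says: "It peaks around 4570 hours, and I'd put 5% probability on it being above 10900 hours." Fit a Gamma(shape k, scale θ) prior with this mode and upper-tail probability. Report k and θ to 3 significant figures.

Gamma(k,θ) with k>1 has mode (k−1)θ, so θ = 4570/(k−1).
Need P(X < 10900) = 0.95 with θ tied to k this way. Start at k = 2, θ = 4570: P(X<10900) ≈ 0.688.
Too low — raise k to concentrate. Iterating converges to k ≈ 4.61.
Then θ = 4570/(4.61−1) ≈ 1260.

k ≈ 4.61, θ ≈ 1260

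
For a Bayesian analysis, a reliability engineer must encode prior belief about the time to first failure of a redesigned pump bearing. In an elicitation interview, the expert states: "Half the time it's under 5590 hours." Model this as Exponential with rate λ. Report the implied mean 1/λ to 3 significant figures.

mean ≈ 8060 hours

Exponential median = ln 2 / λ, so λ = ln 2 / 5590.0 = 0.000124.
Mean = 1/λ = 8060 hours.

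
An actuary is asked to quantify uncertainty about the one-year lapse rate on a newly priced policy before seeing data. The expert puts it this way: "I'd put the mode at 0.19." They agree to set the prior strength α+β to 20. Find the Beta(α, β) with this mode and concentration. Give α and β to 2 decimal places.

For α,β > 1 the Beta mode is (α−1)/(α+β−2). With α+β = 20, the mode is (α−1)/18.
Set (α−1)/18 = 0.19 → α = 1 + 0.19·18 = 4.42.
β = 20 − α = 15.58.

α = 4.42, β = 15.58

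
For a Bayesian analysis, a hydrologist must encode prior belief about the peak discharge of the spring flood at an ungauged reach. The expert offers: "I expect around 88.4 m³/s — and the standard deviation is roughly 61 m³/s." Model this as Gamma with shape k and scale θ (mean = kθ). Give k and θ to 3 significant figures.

For Gamma(k, scale θ): mean = kθ, variance = kθ², so CV = 1/√k.
CV = SD/mean = 61/88.4 = 0.69, hence k = 1/CV² = 2.1.
Then θ = mean/k = 88.4/2.1 = 42.1.

k ≈ 2.1, θ ≈ 42.1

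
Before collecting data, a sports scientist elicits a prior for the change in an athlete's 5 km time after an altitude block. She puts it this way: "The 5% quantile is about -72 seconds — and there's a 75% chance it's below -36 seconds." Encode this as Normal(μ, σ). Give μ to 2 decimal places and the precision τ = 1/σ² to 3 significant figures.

μ = -46.47, τ = 0.00415

For Normal(μ,σ), the p-quantile is μ + z_p·σ. Here z_{0.05} = -1.645, z_{0.75} = 0.6745.
So -72 = μ − 1.645σ and -36 = μ + 0.6745σ.
Subtracting: σ = (-36 − -72)/(0.6745 − (-1.645)) = 15.52.
Then μ = -72 − (-1.645)·15.52 = -46.47.
Precision τ = 1/σ² = 1/15.52² = 0.00415.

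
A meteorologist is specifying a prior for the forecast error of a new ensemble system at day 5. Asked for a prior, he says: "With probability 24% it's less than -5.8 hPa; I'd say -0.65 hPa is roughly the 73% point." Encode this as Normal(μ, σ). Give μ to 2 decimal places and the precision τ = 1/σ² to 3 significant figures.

μ = -3.04, τ = 0.0656

The p-quantile of Normal(μ,σ) is μ + z_p·σ, with z_{0.24} = -0.7063 and z_{0.73} = 0.6128.
Eliminate σ: μ = (z₂·x₁ − z₁·x₂)/(z₂ − z₁) = (0.6128·-5.8 − (-0.7063)·-0.65)/1.319 = -3.04.
Then σ = (x₂ − x₁)/(z₂ − z₁) = (-0.65 − -5.8)/1.319 = 3.90.
Precision τ = 1/σ² = 1/3.904² = 0.0656.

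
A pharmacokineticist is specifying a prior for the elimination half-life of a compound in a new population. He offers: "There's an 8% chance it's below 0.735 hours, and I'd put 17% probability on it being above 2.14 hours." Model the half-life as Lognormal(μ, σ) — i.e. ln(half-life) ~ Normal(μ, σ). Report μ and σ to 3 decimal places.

If T ~ Lognormal(μ,σ) then ln T ~ Normal(μ,σ), so the p-quantile of ln T is μ + z_p·σ.
ln(0.735) = -0.3079 and ln(2.14) = 0.7608; z_{0.08} = -1.405, z_{0.83} = 0.9542.
σ = (0.7608 − -0.3079)/(0.9542 − (-1.405)) = 0.453.
μ = -0.3079 − (-1.405)·0.453 = 0.329.

μ ≈ 0.329, σ ≈ 0.453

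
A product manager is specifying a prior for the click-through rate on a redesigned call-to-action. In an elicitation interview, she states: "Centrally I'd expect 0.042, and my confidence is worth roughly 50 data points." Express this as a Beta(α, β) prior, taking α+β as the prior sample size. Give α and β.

Under the effective-sample-size interpretation, Beta(α, β) has prior mean α/(α+β) and prior sample size α+β.
So α+β = 50 and α/(α+β) = 0.042, giving α = 0.042·50 = 2.1 and β = 50 − 2.1 = 47.9.

α = 2.1, β = 47.9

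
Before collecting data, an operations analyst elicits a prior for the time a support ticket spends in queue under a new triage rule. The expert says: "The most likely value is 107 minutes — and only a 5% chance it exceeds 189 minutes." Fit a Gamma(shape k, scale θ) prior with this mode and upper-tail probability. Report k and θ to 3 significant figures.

k ≈ 9.62, θ ≈ 12.4

Gamma(k,θ) with k>1 has mode (k−1)θ, so θ = 107/(k−1).
Need P(X < 189) = 0.95 with θ tied to k this way. Start at k = 2, θ = 107: P(X<189) ≈ 0.527.
Too low — raise k to concentrate. Iterating converges to k ≈ 9.62.
Then θ = 107/(9.62−1) ≈ 12.4.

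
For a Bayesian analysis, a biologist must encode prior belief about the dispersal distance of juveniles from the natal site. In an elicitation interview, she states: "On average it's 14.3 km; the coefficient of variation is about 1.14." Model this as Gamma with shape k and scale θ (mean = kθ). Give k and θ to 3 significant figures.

k ≈ 0.769, θ ≈ 18.6

For Gamma(k, scale θ): mean = kθ, variance = kθ², so CV = 1/√k.
CV = 1.14, hence k = 1/CV² = 0.769.
Then θ = mean/k = 14.3/0.769 = 18.6.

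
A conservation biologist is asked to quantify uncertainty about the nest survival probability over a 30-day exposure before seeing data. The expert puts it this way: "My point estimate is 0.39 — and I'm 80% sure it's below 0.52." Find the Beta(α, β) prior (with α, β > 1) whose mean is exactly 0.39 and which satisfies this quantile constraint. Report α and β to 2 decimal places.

α ≈ 3.80, β ≈ 5.94

With mean 0.39 fixed, write α = 0.39s, β = 0.61s where s = α+β.
Need P(θ < 0.52) = 0.8 under Beta(0.39s, 0.61s). Normal approximation: (q−m)/√(m(1−m)/s) ≈ z_{0.8} = 0.842, so s ≈ 0.39·0.61·(0.842)²/(0.52−0.39)² = 10.0.
At s = 10.0: P(θ<0.52) ≈ 0.803. Adjusting to match 0.8 gives s ≈ 9.74.
So α = 0.39·9.74 ≈ 3.80, β = 0.61·9.74 ≈ 5.94.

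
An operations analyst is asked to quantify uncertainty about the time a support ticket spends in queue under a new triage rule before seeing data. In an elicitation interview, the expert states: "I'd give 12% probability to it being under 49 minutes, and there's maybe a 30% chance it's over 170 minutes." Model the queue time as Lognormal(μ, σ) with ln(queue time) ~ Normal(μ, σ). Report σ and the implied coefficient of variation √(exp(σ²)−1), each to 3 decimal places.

If T ~ Lognormal(μ,σ) then ln T ~ Normal(μ,σ), so the p-quantile of ln T is μ + z_p·σ.
ln(49) = 3.892 and ln(170) = 5.136; z_{0.12} = -1.175, z_{0.7} = 0.5244.
σ = (5.136 − 3.892)/(0.5244 − (-1.175)) = 0.732.
μ = 3.892 − (-1.175)·0.732 = 4.752.
CV = √(exp(σ²)−1) = √(exp(0.5358)−1) = 0.842.

σ ≈ 0.732, CV ≈ 0.842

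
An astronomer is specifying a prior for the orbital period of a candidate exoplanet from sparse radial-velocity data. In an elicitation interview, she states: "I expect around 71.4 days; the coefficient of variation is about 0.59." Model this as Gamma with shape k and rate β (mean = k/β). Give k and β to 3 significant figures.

k ≈ 2.87, β ≈ 0.0402

For Gamma(k, rate β): mean = k/β, variance = k/β², so CV = 1/√k.
CV = 0.59, hence k = 1/CV² = 2.87.
Then β = k/mean = 2.87/71.4 = 0.0402.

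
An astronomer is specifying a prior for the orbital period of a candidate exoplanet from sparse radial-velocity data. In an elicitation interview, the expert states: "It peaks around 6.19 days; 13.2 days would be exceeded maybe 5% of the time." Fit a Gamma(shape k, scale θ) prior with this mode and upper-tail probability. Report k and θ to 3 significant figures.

k ≈ 5.81, θ ≈ 1.29

Gamma(k,θ) with k>1 has mode (k−1)θ, so θ = 6.19/(k−1).
Need P(X < 13.2) = 0.95 with θ tied to k this way. Start at k = 2, θ = 6.19: P(X<13.2) ≈ 0.629.
Too low — raise k to concentrate. Iterating converges to k ≈ 5.81.
Then θ = 6.19/(5.81−1) ≈ 1.29.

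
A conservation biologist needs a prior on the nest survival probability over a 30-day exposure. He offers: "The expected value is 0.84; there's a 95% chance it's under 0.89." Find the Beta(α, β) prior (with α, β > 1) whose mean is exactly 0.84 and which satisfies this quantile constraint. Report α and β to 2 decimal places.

With mean 0.84 fixed, write α = 0.84s, β = 0.16s where s = α+β.
Need P(θ < 0.89) = 0.95 under Beta(0.84s, 0.16s). Normal approximation: (q−m)/√(m(1−m)/s) ≈ z_{0.95} = 1.64, so s ≈ 0.84·0.16·(1.64)²/(0.89−0.84)² = 145.5.
At s = 145.5: P(θ<0.89) ≈ 0.961. Adjusting to match 0.95 gives s ≈ 127.58.
So α = 0.84·127.58 ≈ 107.16, β = 0.16·127.58 ≈ 20.41.

α ≈ 107.16, β ≈ 20.41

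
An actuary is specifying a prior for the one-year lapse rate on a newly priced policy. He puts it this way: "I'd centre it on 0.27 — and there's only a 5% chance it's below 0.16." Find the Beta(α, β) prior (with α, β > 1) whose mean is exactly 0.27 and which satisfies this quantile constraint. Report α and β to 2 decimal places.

With mean 0.27 fixed, write α = 0.27s, β = 0.73s where s = α+β.
Need P(θ < 0.16) = 0.05 under Beta(0.27s, 0.73s). Normal approximation: (q−m)/√(m(1−m)/s) ≈ z_{0.05} = -1.64, so s ≈ 0.27·0.73·(-1.64)²/(0.16−0.27)² = 44.1.
At s = 44.1: P(θ<0.16) ≈ 0.037. Adjusting to match 0.05 gives s ≈ 37.82.
So α = 0.27·37.82 ≈ 10.21, β = 0.73·37.82 ≈ 27.61.

α ≈ 10.21, β ≈ 27.61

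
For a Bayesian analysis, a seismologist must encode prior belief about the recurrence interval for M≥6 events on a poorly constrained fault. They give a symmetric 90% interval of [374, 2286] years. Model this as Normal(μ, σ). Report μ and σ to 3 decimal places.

A symmetric 90% interval runs μ ± z·σ with z = 1.645.
Half-width = 956, so σ = 956/1.645 = 581.207.
μ is the interval midpoint, 1330.000.

μ = 1330.000, σ = 581.207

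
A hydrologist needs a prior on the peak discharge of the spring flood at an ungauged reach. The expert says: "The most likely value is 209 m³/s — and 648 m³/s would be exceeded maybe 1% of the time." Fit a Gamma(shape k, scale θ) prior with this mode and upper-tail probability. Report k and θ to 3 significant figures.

Gamma(k,θ) with k>1 has mode (k−1)θ, so θ = 209/(k−1).
Need P(X < 648) = 0.99 with θ tied to k this way. Start at k = 2, θ = 209: P(X<648) ≈ 0.815.
Too low — raise k to concentrate. Iterating converges to k ≈ 4.49.
Then θ = 209/(4.49−1) ≈ 59.9.

k ≈ 4.49, θ ≈ 59.9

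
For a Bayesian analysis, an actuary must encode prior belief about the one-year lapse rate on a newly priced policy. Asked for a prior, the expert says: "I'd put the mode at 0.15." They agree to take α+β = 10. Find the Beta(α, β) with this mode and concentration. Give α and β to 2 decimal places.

α = 2.20, β = 7.80

For α,β > 1 the Beta mode is (α−1)/(α+β−2). With α+β = 10, the mode is (α−1)/8.
Set (α−1)/8 = 0.15 → α = 1 + 0.15·8 = 2.20.
β = 10 − α = 7.80.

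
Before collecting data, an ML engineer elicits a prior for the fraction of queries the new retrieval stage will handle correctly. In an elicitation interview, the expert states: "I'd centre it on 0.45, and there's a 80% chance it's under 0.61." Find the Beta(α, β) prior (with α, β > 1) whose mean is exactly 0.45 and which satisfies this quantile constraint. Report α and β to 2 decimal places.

With mean 0.45 fixed, write α = 0.45s, β = 0.55s where s = α+β.
Need P(θ < 0.61) = 0.8 under Beta(0.45s, 0.55s). Normal approximation: (q−m)/√(m(1−m)/s) ≈ z_{0.8} = 0.842, so s ≈ 0.45·0.55·(0.842)²/(0.61−0.45)² = 6.8.
At s = 6.8: P(θ<0.61) ≈ 0.800. Adjusting to match 0.8 gives s ≈ 6.85.
So α = 0.45·6.85 ≈ 3.08, β = 0.55·6.85 ≈ 3.77.

α ≈ 3.08, β ≈ 3.77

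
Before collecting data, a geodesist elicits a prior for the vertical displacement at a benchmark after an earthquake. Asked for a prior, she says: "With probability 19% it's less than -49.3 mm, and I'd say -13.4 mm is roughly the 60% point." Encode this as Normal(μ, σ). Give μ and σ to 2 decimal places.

The p-quantile of Normal(μ,σ) is μ + z_p·σ, with z_{0.19} = -0.8779 and z_{0.6} = 0.2533.
Eliminate σ: μ = (z₂·x₁ − z₁·x₂)/(z₂ − z₁) = (0.2533·-49.3 − (-0.8779)·-13.4)/1.131 = -21.44.
Then σ = (x₂ − x₁)/(z₂ − z₁) = (-13.4 − -49.3)/1.131 = 31.73.

μ = -21.44, σ = 31.73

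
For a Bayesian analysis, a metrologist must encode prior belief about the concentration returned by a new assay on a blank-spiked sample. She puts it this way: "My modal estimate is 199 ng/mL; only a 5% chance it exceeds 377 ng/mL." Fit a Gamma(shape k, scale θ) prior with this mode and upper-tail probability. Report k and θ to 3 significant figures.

k ≈ 7.81, θ ≈ 29.2

Gamma(k,θ) with k>1 has mode (k−1)θ, so θ = 199/(k−1).
Need P(X < 377) = 0.95 with θ tied to k this way. Start at k = 2, θ = 199: P(X<377) ≈ 0.565.
Too low — raise k to concentrate. Iterating converges to k ≈ 7.81.
Then θ = 199/(7.81−1) ≈ 29.2.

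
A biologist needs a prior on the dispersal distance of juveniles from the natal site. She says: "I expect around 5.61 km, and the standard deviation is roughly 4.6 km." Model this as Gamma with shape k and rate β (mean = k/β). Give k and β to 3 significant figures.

For Gamma(k, rate β): mean = k/β, variance = k/β², so CV = 1/√k.
CV = SD/mean = 4.6/5.61 = 0.82, hence k = 1/CV² = 1.49.
Then β = k/mean = 1.49/5.61 = 0.265.

k ≈ 1.49, β ≈ 0.265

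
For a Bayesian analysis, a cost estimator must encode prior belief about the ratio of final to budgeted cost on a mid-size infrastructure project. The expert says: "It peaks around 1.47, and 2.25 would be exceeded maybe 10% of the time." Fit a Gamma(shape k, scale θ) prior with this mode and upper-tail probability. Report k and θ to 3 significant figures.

k ≈ 11.3, θ ≈ 0.143

Gamma(k,θ) with k>1 has mode (k−1)θ, so θ = 1.47/(k−1).
Need P(X < 2.25) = 0.9 with θ tied to k this way. Start at k = 2, θ = 1.47: P(X<2.25) ≈ 0.452.
Too low — raise k to concentrate. Iterating converges to k ≈ 11.3.
Then θ = 1.47/(11.3−1) ≈ 0.143.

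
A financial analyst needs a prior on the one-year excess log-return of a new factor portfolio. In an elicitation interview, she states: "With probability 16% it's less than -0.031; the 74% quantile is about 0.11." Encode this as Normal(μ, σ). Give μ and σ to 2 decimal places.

For Normal(μ,σ), the p-quantile is μ + z_p·σ. Here z_{0.16} = -0.9945, z_{0.74} = 0.6433.
So -0.031 = μ − 0.9945σ and 0.11 = μ + 0.6433σ.
Subtracting: σ = (0.11 − -0.031)/(0.6433 − (-0.9945)) = 0.09.
Then μ = -0.031 − (-0.9945)·0.09 = 0.05.

μ = 0.05, σ = 0.09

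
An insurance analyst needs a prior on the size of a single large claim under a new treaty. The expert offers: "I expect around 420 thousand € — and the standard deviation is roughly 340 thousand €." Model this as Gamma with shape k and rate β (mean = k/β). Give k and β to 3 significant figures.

k ≈ 1.53, β ≈ 0.00363

For Gamma(k, rate β): mean = k/β, variance = k/β², so CV = 1/√k.
CV = SD/mean = 340/420 = 0.8095, hence k = 1/CV² = 1.53.
Then β = k/mean = 1.53/420 = 0.00363.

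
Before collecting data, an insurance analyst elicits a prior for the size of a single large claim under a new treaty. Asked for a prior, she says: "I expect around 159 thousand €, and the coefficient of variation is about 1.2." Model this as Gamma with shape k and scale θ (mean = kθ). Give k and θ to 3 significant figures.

For Gamma(k, scale θ): mean = kθ, variance = kθ², so CV = 1/√k.
CV = 1.2, hence k = 1/CV² = 0.694.
Then θ = mean/k = 159/0.694 = 229.

k ≈ 0.694, θ ≈ 229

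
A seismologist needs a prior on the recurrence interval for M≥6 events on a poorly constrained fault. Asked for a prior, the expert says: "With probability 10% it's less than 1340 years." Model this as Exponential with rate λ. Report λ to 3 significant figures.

P(T < 1340.0) = 1 − e^(−λ·1340.0) = 0.1, so λ = −ln(1−0.1)/1340.0 = −ln(0.9)/1340.0 = 7.86e-05.

λ ≈ 7.86e-05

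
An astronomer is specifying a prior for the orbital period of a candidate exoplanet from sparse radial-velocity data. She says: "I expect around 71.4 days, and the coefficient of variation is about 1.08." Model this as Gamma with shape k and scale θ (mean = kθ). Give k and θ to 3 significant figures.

For Gamma(k, scale θ): mean = kθ, variance = kθ², so CV = 1/√k.
CV = 1.08, hence k = 1/CV² = 0.857.
Then θ = mean/k = 71.4/0.857 = 83.3.

k ≈ 0.857, θ ≈ 83.3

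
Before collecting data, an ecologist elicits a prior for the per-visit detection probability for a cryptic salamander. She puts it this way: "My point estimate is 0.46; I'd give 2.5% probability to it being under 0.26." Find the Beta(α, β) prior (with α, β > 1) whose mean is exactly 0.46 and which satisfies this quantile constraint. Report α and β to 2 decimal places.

α ≈ 9.91, β ≈ 11.63

With mean 0.46 fixed, write α = 0.46s, β = 0.54s where s = α+β.
Need P(θ < 0.26) = 0.025 under Beta(0.46s, 0.54s). Normal approximation: (q−m)/√(m(1−m)/s) ≈ z_{0.025} = -1.96, so s ≈ 0.46·0.54·(-1.96)²/(0.26−0.46)² = 23.9.
At s = 23.9: P(θ<0.26) ≈ 0.019. Adjusting to match 0.025 gives s ≈ 21.54.
So α = 0.46·21.54 ≈ 9.91, β = 0.54·21.54 ≈ 11.63.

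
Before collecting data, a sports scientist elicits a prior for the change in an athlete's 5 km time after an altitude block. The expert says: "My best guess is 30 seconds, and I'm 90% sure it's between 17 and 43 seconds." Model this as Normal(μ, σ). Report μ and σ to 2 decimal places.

μ = 30.00, σ = 7.90

A symmetric 90% interval runs μ ± z·σ with z = 1.645.
Half-width = 13, so σ = 13/1.645 = 7.90.
μ is the stated best guess, 30.00.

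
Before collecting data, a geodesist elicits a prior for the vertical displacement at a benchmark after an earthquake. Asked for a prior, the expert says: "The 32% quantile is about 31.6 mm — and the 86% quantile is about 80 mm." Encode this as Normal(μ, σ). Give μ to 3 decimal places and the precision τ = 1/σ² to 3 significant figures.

μ = 46.223, τ = 0.00102

The p-quantile of Normal(μ,σ) is μ + z_p·σ, with z_{0.32} = -0.4677 and z_{0.86} = 1.08.
Eliminate σ: μ = (z₂·x₁ − z₁·x₂)/(z₂ − z₁) = (1.08·31.6 − (-0.4677)·80)/1.548 = 46.223.
Then σ = (x₂ − x₁)/(z₂ − z₁) = (80 − 31.6)/1.548 = 31.266.
Precision τ = 1/σ² = 1/31.27² = 0.00102.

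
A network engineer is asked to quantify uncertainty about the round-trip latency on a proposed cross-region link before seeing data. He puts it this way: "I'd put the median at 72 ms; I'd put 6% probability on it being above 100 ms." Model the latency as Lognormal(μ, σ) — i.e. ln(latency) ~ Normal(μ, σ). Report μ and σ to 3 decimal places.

μ ≈ 4.277, σ ≈ 0.211

If T ~ Lognormal(μ,σ) then ln T ~ Normal(μ,σ), so the p-quantile of ln T is μ + z_p·σ.
ln(72) = 4.277 and ln(100) = 4.605; z_{0.5} = 0, z_{0.94} = 1.555.
σ = (4.605 − 4.277)/(1.555 − (0)) = 0.211.
μ = 4.277 − (0)·0.211 = 4.277.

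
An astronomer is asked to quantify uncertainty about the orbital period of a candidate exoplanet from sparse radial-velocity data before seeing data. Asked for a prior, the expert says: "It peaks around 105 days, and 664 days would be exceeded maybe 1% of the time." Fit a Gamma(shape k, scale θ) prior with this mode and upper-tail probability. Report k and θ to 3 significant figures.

k ≈ 2.07, θ ≈ 98.1

Gamma(k,θ) with k>1 has mode (k−1)θ, so θ = 105/(k−1).
Need P(X < 664) = 0.99 with θ tied to k this way. Start at k = 2, θ = 105: P(X<664) ≈ 0.987.
Too low — raise k to concentrate. Iterating converges to k ≈ 2.07.
Then θ = 105/(2.07−1) ≈ 98.1.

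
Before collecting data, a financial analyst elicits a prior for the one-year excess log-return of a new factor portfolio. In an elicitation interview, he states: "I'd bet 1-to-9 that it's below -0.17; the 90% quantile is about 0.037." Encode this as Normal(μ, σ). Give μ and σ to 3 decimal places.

μ = -0.067, σ = 0.081

The p-quantile of Normal(μ,σ) is μ + z_p·σ, with z_{0.1} = -1.282 and z_{0.9} = 1.282.
Eliminate σ: μ = (z₂·x₁ − z₁·x₂)/(z₂ − z₁) = (1.282·-0.17 − (-1.282)·0.037)/2.563 = -0.067.
Then σ = (x₂ − x₁)/(z₂ − z₁) = (0.037 − -0.17)/2.563 = 0.081.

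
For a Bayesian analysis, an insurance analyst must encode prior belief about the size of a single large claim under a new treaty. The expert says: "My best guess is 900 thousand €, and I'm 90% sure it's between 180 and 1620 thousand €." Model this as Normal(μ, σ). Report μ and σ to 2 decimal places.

A symmetric 90% interval runs μ ± z·σ with z = 1.645.
Half-width = 720, so σ = 720/1.645 = 437.73.
μ is the stated best guess, 900.00.

μ = 900.00, σ = 437.73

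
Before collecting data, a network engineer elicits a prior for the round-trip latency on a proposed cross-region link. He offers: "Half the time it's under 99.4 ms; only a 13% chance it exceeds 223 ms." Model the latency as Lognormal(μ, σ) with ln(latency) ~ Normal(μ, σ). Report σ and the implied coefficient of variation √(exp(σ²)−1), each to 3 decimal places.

σ ≈ 0.717, CV ≈ 0.820

If T ~ Lognormal(μ,σ) then ln T ~ Normal(μ,σ), so the p-quantile of ln T is μ + z_p·σ.
ln(99.4) = 4.599 and ln(223) = 5.407; z_{0.5} = 0, z_{0.87} = 1.126.
σ = (5.407 − 4.599)/(1.126 − (0)) = 0.717.
μ = 4.599 − (0)·0.717 = 4.599.
CV = √(exp(σ²)−1) = √(exp(0.5146)−1) = 0.820.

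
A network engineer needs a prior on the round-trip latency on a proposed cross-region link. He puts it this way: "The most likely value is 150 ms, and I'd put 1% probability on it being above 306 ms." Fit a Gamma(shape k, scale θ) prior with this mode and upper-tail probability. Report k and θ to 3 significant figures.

Gamma(k,θ) with k>1 has mode (k−1)θ, so θ = 150/(k−1).
Need P(X < 306) = 0.99 with θ tied to k this way. Start at k = 2, θ = 150: P(X<306) ≈ 0.605.
Too low — raise k to concentrate. Iterating converges to k ≈ 10.6.
Then θ = 150/(10.6−1) ≈ 15.6.

k ≈ 10.6, θ ≈ 15.6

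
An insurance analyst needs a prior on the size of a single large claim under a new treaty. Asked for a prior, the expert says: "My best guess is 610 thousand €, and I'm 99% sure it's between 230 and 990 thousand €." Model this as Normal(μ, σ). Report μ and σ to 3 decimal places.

A symmetric 99% interval runs μ ± z·σ with z = 2.576.
Half-width = 380, so σ = 380/2.576 = 147.525.
μ is the stated best guess, 610.000.

μ = 610.000, σ = 147.525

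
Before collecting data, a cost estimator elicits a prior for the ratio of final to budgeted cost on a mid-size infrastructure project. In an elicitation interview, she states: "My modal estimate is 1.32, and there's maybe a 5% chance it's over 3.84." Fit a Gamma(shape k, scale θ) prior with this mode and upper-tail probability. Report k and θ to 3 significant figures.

Gamma(k,θ) with k>1 has mode (k−1)θ, so θ = 1.32/(k−1).
Need P(X < 3.84) = 0.95 with θ tied to k this way. Start at k = 2, θ = 1.32: P(X<3.84) ≈ 0.787.
Too low — raise k to concentrate. Iterating converges to k ≈ 3.33.
Then θ = 1.32/(3.33−1) ≈ 0.565.

k ≈ 3.33, θ ≈ 0.565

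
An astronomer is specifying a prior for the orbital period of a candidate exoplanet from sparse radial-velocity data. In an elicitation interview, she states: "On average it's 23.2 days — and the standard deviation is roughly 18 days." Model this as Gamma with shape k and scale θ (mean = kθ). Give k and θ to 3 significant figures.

For Gamma(k, scale θ): mean = kθ, variance = kθ², so CV = 1/√k.
CV = SD/mean = 18/23.2 = 0.7759, hence k = 1/CV² = 1.66.
Then θ = mean/k = 23.2/1.66 = 14.

k ≈ 1.66, θ ≈ 14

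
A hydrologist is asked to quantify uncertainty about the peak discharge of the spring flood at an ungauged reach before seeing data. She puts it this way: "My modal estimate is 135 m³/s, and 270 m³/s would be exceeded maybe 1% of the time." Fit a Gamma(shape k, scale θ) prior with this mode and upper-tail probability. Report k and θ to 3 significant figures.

Gamma(k,θ) with k>1 has mode (k−1)θ, so θ = 135/(k−1).
Need P(X < 270) = 0.99 with θ tied to k this way. Start at k = 2, θ = 135: P(X<270) ≈ 0.594.
Too low — raise k to concentrate. Iterating converges to k ≈ 11.2.
Then θ = 135/(11.2−1) ≈ 13.2.

k ≈ 11.2, θ ≈ 13.2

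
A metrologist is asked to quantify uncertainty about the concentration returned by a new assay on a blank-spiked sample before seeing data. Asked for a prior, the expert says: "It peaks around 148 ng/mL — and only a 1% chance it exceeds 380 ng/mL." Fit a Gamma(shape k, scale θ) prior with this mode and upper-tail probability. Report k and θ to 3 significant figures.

Gamma(k,θ) with k>1 has mode (k−1)θ, so θ = 148/(k−1).
Need P(X < 380) = 0.99 with θ tied to k this way. Start at k = 2, θ = 148: P(X<380) ≈ 0.726.
Too low — raise k to concentrate. Iterating converges to k ≈ 6.25.
Then θ = 148/(6.25−1) ≈ 28.2.

k ≈ 6.25, θ ≈ 28.2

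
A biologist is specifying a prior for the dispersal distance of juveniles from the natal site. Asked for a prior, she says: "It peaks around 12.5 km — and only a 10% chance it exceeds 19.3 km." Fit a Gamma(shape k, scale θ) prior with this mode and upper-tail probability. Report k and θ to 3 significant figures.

k ≈ 10.9, θ ≈ 1.26

Gamma(k,θ) with k>1 has mode (k−1)θ, so θ = 12.5/(k−1).
Need P(X < 19.3) = 0.9 with θ tied to k this way. Start at k = 2, θ = 12.5: P(X<19.3) ≈ 0.457.
Too low — raise k to concentrate. Iterating converges to k ≈ 10.9.
Then θ = 12.5/(10.9−1) ≈ 1.26.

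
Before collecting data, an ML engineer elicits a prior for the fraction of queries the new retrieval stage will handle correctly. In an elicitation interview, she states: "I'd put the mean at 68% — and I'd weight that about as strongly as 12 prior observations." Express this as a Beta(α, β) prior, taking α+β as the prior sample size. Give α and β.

α = 8.16, β = 3.84

Under the effective-sample-size interpretation, Beta(α, β) has prior mean α/(α+β) and prior sample size α+β.
So α+β = 12 and α/(α+β) = 0.68, giving α = 0.68·12 = 8.16 and β = 12 − 8.16 = 3.84.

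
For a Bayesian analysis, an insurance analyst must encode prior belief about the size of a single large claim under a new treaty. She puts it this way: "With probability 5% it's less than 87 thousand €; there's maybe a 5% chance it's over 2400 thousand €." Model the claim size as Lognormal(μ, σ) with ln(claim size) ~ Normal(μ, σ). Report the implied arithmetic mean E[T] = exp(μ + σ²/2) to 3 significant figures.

If T ~ Lognormal(μ,σ) then ln T ~ Normal(μ,σ), so the p-quantile of ln T is μ + z_p·σ.
ln(87) = 4.466 and ln(2400) = 7.783; z_{0.05} = -1.645, z_{0.95} = 1.645.
σ = (7.783 − 4.466)/(1.645 − (-1.645)) = 1.008.
μ = 4.466 − (-1.645)·1.008 = 6.125.
E[T] = exp(μ + σ²/2) = exp(6.125 + 0.5084) = 760 thousand €.

E[T] ≈ 760 thousand €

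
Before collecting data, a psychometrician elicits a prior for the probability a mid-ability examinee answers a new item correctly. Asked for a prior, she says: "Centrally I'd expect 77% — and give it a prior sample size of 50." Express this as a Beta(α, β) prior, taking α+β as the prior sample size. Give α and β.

Under the effective-sample-size interpretation, Beta(α, β) has prior mean α/(α+β) and prior sample size α+β.
So α+β = 50 and α/(α+β) = 0.77, giving α = 0.77·50 = 38.5 and β = 50 − 38.5 = 11.5.

α = 38.5, β = 11.5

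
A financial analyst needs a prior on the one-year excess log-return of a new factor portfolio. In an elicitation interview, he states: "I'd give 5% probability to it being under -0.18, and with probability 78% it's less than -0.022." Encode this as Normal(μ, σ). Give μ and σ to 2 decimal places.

μ = -0.07, σ = 0.07

The p-quantile of Normal(μ,σ) is μ + z_p·σ, with z_{0.05} = -1.645 and z_{0.78} = 0.7722.
Eliminate σ: μ = (z₂·x₁ − z₁·x₂)/(z₂ − z₁) = (0.7722·-0.18 − (-1.645)·-0.022)/2.417 = -0.07.
Then σ = (x₂ − x₁)/(z₂ − z₁) = (-0.022 − -0.18)/2.417 = 0.07.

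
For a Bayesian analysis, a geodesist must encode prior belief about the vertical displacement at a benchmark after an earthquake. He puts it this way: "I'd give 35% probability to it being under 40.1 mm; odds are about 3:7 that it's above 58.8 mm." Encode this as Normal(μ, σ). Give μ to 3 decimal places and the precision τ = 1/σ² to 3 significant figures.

μ = 48.021, τ = 0.00237

For Normal(μ,σ), the p-quantile is μ + z_p·σ. Here z_{0.35} = -0.3853, z_{0.7} = 0.5244.
So 40.1 = μ − 0.3853σ and 58.8 = μ + 0.5244σ.
Subtracting: σ = (58.8 − 40.1)/(0.5244 − (-0.3853)) = 20.556.
Then μ = 40.1 − (-0.3853)·20.556 = 48.021.
Precision τ = 1/σ² = 1/20.56² = 0.00237.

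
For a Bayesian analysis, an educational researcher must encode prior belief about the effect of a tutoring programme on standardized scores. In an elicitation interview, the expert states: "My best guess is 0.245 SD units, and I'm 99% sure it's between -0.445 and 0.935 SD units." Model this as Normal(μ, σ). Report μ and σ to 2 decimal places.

A symmetric 99% interval runs μ ± z·σ with z = 2.576.
Half-width = 0.69, so σ = 0.69/2.576 = 0.27.
μ is the stated best guess, 0.24.

μ = 0.24, σ = 0.27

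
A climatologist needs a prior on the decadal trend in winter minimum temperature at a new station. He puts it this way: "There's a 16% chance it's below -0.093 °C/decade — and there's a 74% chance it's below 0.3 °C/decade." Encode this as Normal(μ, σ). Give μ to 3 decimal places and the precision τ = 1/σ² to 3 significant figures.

The p-quantile of Normal(μ,σ) is μ + z_p·σ, with z_{0.16} = -0.9945 and z_{0.74} = 0.6433.
Eliminate σ: μ = (z₂·x₁ − z₁·x₂)/(z₂ − z₁) = (0.6433·-0.093 − (-0.9945)·0.3)/1.638 = 0.146.
Then σ = (x₂ − x₁)/(z₂ − z₁) = (0.3 − -0.093)/1.638 = 0.240.
Precision τ = 1/σ² = 1/0.24² = 17.4.

μ = 0.146, τ = 17.4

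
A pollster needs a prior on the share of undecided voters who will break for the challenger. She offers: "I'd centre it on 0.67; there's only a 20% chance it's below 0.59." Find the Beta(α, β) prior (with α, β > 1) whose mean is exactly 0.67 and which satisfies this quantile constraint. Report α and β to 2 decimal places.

With mean 0.67 fixed, write α = 0.67s, β = 0.33s where s = α+β.
Need P(θ < 0.59) = 0.2 under Beta(0.67s, 0.33s). Normal approximation: (q−m)/√(m(1−m)/s) ≈ z_{0.2} = -0.842, so s ≈ 0.67·0.33·(-0.842)²/(0.59−0.67)² = 24.5.
At s = 24.5: P(θ<0.59) ≈ 0.196. Adjusting to match 0.2 gives s ≈ 23.63.
So α = 0.67·23.63 ≈ 15.83, β = 0.33·23.63 ≈ 7.80.

α ≈ 15.83, β ≈ 7.80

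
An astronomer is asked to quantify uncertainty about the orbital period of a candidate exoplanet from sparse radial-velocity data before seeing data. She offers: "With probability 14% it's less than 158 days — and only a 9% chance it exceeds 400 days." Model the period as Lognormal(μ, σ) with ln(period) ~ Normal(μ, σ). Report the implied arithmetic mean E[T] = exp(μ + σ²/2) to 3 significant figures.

If T ~ Lognormal(μ,σ) then ln T ~ Normal(μ,σ), so the p-quantile of ln T is μ + z_p·σ.
ln(158) = 5.063 and ln(400) = 5.991; z_{0.14} = -1.08, z_{0.91} = 1.341.
σ = (5.991 − 5.063)/(1.341 − (-1.08)) = 0.384.
μ = 5.063 − (-1.08)·0.384 = 5.477.
E[T] = exp(μ + σ²/2) = exp(5.477 + 0.0736) = 257 days.

E[T] ≈ 257 days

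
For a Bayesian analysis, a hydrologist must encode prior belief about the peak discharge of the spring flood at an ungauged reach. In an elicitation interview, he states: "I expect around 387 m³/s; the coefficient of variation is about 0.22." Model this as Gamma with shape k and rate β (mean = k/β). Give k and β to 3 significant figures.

For Gamma(k, rate β): mean = k/β, variance = k/β², so CV = 1/√k.
CV = 0.22, hence k = 1/CV² = 20.7.
Then β = k/mean = 20.7/387 = 0.0534.

k ≈ 20.7, β ≈ 0.0534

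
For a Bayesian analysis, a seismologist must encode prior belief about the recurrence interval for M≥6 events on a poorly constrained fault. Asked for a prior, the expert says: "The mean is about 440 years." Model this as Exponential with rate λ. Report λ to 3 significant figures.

Exponential mean = 1/λ, so λ = 1/440.0 = 0.00227.

λ ≈ 0.00227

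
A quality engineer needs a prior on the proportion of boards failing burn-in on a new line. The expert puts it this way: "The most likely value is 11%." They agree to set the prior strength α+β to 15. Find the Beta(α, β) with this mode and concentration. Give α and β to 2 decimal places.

For α,β > 1 the Beta mode is (α−1)/(α+β−2). With α+β = 15, the mode is (α−1)/13.
Set (α−1)/13 = 0.11 → α = 1 + 0.11·13 = 2.43.
β = 15 − α = 12.57.

α = 2.43, β = 12.57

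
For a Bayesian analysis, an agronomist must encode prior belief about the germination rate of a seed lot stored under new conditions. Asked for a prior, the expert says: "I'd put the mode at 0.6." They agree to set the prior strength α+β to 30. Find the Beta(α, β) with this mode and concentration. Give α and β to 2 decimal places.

For α,β > 1 the Beta mode is (α−1)/(α+β−2). With α+β = 30, the mode is (α−1)/28.
Set (α−1)/28 = 0.6 → α = 1 + 0.6·28 = 17.80.
β = 30 − α = 12.20.

α = 17.80, β = 12.20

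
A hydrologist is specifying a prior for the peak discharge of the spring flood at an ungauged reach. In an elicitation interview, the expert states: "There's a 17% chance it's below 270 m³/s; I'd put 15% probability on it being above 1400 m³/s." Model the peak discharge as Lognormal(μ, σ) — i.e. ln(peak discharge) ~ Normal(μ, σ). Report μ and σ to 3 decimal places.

If T ~ Lognormal(μ,σ) then ln T ~ Normal(μ,σ), so the p-quantile of ln T is μ + z_p·σ.
ln(270) = 5.598 and ln(1400) = 7.244; z_{0.17} = -0.9542, z_{0.85} = 1.036.
σ = (7.244 − 5.598)/(1.036 − (-0.9542)) = 0.827.
μ = 5.598 − (-0.9542)·0.827 = 6.387.

μ ≈ 6.387, σ ≈ 0.827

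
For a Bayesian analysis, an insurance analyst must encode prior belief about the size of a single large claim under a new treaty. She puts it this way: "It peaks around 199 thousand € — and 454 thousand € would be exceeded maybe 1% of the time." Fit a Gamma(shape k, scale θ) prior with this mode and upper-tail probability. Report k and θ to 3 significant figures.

Gamma(k,θ) with k>1 has mode (k−1)θ, so θ = 199/(k−1).
Need P(X < 454) = 0.99 with θ tied to k this way. Start at k = 2, θ = 199: P(X<454) ≈ 0.665.
Too low — raise k to concentrate. Iterating converges to k ≈ 8.03.
Then θ = 199/(8.03−1) ≈ 28.3.

k ≈ 8.03, θ ≈ 28.3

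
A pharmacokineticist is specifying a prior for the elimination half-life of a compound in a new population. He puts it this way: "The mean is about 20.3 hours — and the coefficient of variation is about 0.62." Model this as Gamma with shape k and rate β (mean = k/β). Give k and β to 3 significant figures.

k ≈ 2.6, β ≈ 0.128

For Gamma(k, rate β): mean = k/β, variance = k/β², so CV = 1/√k.
CV = 0.62, hence k = 1/CV² = 2.6.
Then β = k/mean = 2.6/20.3 = 0.128.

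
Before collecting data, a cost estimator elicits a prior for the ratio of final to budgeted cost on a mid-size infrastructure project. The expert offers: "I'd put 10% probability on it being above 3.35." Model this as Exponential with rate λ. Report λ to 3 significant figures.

P(T > 3.35) = e^(−λ·3.35) = 0.1, so λ = −ln(0.1)/3.35 = 0.687.

λ ≈ 0.687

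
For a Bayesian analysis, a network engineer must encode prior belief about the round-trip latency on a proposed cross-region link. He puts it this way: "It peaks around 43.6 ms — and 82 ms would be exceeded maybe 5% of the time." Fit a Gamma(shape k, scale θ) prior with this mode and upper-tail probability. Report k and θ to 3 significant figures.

k ≈ 7.97, θ ≈ 6.25

Gamma(k,θ) with k>1 has mode (k−1)θ, so θ = 43.6/(k−1).
Need P(X < 82) = 0.95 with θ tied to k this way. Start at k = 2, θ = 43.6: P(X<82) ≈ 0.561.
Too low — raise k to concentrate. Iterating converges to k ≈ 7.97.
Then θ = 43.6/(7.97−1) ≈ 6.25.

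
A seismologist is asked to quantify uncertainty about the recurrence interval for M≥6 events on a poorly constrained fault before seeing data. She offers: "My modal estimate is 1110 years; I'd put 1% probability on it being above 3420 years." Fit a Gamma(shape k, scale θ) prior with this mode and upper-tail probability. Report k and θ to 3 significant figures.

k ≈ 4.53, θ ≈ 314

Gamma(k,θ) with k>1 has mode (k−1)θ, so θ = 1110/(k−1).
Need P(X < 3420) = 0.99 with θ tied to k this way. Start at k = 2, θ = 1110: P(X<3420) ≈ 0.813.
Too low — raise k to concentrate. Iterating converges to k ≈ 4.53.
Then θ = 1110/(4.53−1) ≈ 314.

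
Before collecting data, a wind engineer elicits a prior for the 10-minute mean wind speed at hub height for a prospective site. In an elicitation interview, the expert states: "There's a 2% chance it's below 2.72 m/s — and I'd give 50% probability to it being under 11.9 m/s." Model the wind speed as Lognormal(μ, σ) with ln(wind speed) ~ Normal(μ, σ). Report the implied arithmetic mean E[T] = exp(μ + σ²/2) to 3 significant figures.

E[T] ≈ 15.4 m/s

If T ~ Lognormal(μ,σ) then ln T ~ Normal(μ,σ), so the p-quantile of ln T is μ + z_p·σ.
ln(2.72) = 1.001 and ln(11.9) = 2.477; z_{0.02} = -2.054, z_{0.5} = 0.
σ = (2.477 − 1.001)/(0 − (-2.054)) = 0.719.
μ = 1.001 − (-2.054)·0.719 = 2.477.
E[T] = exp(μ + σ²/2) = exp(2.477 + 0.2582) = 15.4 m/s.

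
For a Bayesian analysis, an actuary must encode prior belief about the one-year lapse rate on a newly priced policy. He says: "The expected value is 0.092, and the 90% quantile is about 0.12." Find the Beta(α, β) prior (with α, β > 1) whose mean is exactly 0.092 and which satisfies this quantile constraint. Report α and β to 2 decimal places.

With mean 0.092 fixed, write α = 0.092s, β = 0.908s where s = α+β.
Need P(θ < 0.12) = 0.9 under Beta(0.092s, 0.908s). Normal approximation: (q−m)/√(m(1−m)/s) ≈ z_{0.9} = 1.28, so s ≈ 0.092·0.908·(1.28)²/(0.12−0.092)² = 175.0.
At s = 175.0: P(θ<0.12) ≈ 0.894. Adjusting to match 0.9 gives s ≈ 184.80.
So α = 0.092·184.80 ≈ 17.00, β = 0.908·184.80 ≈ 167.80.

α ≈ 17.00, β ≈ 167.80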